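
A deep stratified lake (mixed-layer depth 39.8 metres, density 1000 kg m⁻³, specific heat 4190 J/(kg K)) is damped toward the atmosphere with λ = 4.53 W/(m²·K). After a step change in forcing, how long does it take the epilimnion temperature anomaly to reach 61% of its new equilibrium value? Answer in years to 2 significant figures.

1.1 years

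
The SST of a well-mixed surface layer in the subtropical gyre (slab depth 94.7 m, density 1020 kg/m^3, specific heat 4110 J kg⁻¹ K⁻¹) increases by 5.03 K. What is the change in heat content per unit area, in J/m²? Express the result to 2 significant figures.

2.0×10^9

Areal heat capacity C = ρ c_p D = 1020 × 4110 × 94.7 = 3.97×10^8 J m⁻² K⁻¹.
ΔQ = C ΔT = 3.97×10^8 × 5.03 = 2.00×10^9 J/m².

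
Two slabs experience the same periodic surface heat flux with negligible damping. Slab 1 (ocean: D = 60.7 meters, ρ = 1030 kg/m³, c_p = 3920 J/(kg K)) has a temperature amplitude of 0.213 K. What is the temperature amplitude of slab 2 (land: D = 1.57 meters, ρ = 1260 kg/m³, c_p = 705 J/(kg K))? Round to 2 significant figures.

37 K

C_ocean = 2.45×10^8 J/(m²·K); C_land = 1.39×10^6 J/(m²·K).
A ∝ 1/C ⇒ A_land = A_ocean × C_ocean/C_land = 0.213 × 176 = 37.4 K.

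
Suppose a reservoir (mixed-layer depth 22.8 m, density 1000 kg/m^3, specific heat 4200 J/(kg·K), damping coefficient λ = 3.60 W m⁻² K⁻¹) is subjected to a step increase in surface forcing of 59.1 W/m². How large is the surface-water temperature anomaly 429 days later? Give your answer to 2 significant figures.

Areal heat capacity C = ρ c_p D = 1000 × 4200 × 22.8 = 9.58×10^7 J/(m²·K).
τ = C / λ = 9.58×10^7 / 3.60 = 2.66×10^7 s.
Equilibrium anomaly ΔT_eq = F / λ = 59.1 / 3.60 = 16.4 K.
t = 429 days = 3.71×10^7 s, so t/τ = 1.39.
ΔT(t) = ΔT_eq (1 − e^(−t/τ)) = 16.4 × (1 − e^−1.39) = 12.3 K.

12 K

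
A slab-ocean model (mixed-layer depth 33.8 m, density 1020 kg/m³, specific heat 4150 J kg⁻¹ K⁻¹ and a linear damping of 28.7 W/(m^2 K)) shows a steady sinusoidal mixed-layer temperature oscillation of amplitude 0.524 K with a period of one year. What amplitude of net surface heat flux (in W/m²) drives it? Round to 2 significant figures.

21

Areal heat capacity C = ρ c_p D = 1020 × 4150 × 33.8 = 1.43×10^8 J m⁻² K⁻¹.
ω = 2π / 3.15×10^7 s = 1.99×10^-7 s⁻¹.
√((Cω)² + λ²) = √((28.5)² + 28.7²) = 40.5 W/(m²·K).
F₀ = A × √((Cω)²+λ²) = 0.524 × 40.5 = 21.2 W/m².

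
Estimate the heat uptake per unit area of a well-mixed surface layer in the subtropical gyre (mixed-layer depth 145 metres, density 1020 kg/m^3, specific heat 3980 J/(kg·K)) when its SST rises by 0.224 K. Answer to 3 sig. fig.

1.32×10^8

Areal heat capacity C = ρ c_p D = 1020 × 3980 × 145 = 5.89×10^8 J m⁻² K⁻¹.
ΔQ = C ΔT = 5.89×10^8 × 0.224 = 1.32×10^8 J/m².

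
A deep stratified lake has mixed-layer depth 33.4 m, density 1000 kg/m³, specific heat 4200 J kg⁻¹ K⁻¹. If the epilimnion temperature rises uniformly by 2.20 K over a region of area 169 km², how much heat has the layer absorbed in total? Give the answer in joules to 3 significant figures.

Areal heat capacity C = ρ c_p D = 1000 × 4200 × 33.4 = 1.40×10^8 J m⁻² K⁻¹.
Heat per unit area: q = C ΔT = 1.40×10^8 × 2.20 = 3.09×10^8 J/m².
Total heat: Q = q × A = 3.09×10^8 × (169 × 10⁶ m²) = 5.22×10^16 J.

5.22×10^16 J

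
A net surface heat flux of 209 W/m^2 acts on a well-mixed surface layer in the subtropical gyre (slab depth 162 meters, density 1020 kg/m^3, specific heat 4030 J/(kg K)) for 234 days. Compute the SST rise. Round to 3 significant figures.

Areal heat capacity C = ρ c_p D = 1020 × 4030 × 162 = 6.66×10^8 J m⁻² K⁻¹.
Net heat input Q = F Δt = 209 × (234 days × 86400 s/day) = 4.23×10^9 J/m².
ΔT = Q / C = 4.23×10^9 / 6.66×10^8 = 6.35 K.

6.35 K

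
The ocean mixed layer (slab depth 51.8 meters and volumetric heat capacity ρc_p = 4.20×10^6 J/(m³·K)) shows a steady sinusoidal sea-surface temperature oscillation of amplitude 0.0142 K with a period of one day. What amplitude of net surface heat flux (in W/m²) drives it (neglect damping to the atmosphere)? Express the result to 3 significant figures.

Areal heat capacity C = ρc_p × D = 4.20×10^6 × 51.8 = 2.18×10^8 J/(m²·K).
ω = 2π / 86400 s = 7.27×10^-5 s⁻¹.
Cω = 2.18×10^8 × 7.27×10^-5 = 15800 W/(m²·K).
F₀ = A × Cω = 0.0142 × 15800 = 225 W/m².

225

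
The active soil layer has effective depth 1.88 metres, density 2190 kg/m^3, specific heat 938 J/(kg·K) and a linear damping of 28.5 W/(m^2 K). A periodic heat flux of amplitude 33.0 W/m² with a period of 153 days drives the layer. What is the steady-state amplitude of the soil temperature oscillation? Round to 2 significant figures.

Areal heat capacity C = ρ c_p D = 2190 × 938 × 1.88 = 3.86×10^6 J/(m²·K).
Angular frequency ω = 2π / T = 2π / 1.32×10^7 s = 4.75×10^-7 s⁻¹.
√((Cω)² + λ²) = √((1.84)² + 28.5²) = 28.6 W/(m²·K).
Amplitude A = F₀ / √((Cω)²+λ²) = 33.0 / 28.6 = 1.16 K.

1.2 K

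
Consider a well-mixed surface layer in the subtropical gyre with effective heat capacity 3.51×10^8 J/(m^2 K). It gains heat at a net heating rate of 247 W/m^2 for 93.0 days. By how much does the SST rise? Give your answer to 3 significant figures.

5.65 K

Areal heat capacity C = 3.51×10^8 J/(m^2 K) (given).
Net heat input Q = F Δt = 247 × (93.0 days × 86400 s/day) = 1.98×10^9 J/m².
ΔT = Q / C = 1.98×10^9 / 3.51×10^8 = 5.65 K.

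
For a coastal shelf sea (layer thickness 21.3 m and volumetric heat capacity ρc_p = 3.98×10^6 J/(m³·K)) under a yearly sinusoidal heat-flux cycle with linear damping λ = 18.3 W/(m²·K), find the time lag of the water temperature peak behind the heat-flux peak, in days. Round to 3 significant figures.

Areal heat capacity C = ρc_p × D = 3.98×10^6 × 21.3 = 8.48×10^7 J/(m^2 K).
ω = 2π / 3.15×10^7 s = 1.99×10^-7 s⁻¹.
Phase lag φ = arctan(Cω/λ) = arctan(16.9/18.3) = 0.745 rad.
Time lag = φ / ω = 0.745 / 1.99×10^-7 = 3.74×10^6 s = 43.3 days.

43.3 days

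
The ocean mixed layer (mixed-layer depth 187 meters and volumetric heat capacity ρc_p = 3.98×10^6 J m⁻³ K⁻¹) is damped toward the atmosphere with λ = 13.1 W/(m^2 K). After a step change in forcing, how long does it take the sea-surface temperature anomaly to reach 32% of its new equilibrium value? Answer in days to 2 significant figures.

Areal heat capacity C = ρc_p × D = 3.98×10^6 × 187 = 7.44×10^8 J/(m^2 K).
τ = C / λ = 7.44×10^8 / 13.1 = 5.68×10^7 s.
Fraction reached: 1 − e^(−t/τ) = 0.32 ⇒ t = −τ ln(1 − 0.32) = τ × 0.386.
t = 2.19×10^7 s = 254 days.

250 days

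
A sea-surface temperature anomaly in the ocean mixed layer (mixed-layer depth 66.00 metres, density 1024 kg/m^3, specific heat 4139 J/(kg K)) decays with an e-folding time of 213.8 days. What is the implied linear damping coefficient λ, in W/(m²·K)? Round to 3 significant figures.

Areal heat capacity C = ρ c_p D = 1024 × 4139 × 66.00 = 2.80×10^8 J m⁻² K⁻¹.
τ = 213.8 days = 1.85×10^7 s.
λ = C / τ = 2.80×10^8 / 1.85×10^7 = 15.1 W/(m²·K).

15.1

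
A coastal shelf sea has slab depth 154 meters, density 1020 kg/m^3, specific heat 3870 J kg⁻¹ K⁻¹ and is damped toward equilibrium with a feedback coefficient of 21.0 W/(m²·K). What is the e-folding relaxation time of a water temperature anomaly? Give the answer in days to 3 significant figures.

335 days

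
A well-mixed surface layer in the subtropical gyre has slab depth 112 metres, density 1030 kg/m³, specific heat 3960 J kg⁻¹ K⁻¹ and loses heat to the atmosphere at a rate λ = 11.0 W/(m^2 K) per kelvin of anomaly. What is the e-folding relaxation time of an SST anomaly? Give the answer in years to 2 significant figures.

1.3 years

Areal heat capacity C = ρ c_p D = 1030 × 3960 × 112 = 4.57×10^8 J/(m²·K).
Relaxation time τ = C / λ = 4.57×10^8 / 11.0 = 4.15×10^7 s.
In years: 4.15×10^7 s / (3.156×10^7 s/year) = 1.32 years.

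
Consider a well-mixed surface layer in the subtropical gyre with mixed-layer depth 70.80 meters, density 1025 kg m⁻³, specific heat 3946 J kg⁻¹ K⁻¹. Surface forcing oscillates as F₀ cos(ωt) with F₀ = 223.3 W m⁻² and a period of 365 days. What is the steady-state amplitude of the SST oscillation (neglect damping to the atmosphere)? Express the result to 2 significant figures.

3.9 K

Areal heat capacity C = ρ c_p D = 1025 × 3946 × 70.80 = 2.86×10^8 J m⁻² K⁻¹.
Angular frequency ω = 2π / T = 2π / 3.15×10^7 s = 1.99×10^-7 s⁻¹.
Cω = 2.86×10^8 × 1.99×10^-7 = 57.1 W/(m²·K).
Amplitude A = F₀ / (Cω) = 223.3 / 57.1 = 3.91 K.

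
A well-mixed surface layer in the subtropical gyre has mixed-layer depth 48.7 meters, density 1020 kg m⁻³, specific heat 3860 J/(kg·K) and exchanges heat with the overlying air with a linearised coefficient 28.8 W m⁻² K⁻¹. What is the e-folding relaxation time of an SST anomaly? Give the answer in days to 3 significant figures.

Areal heat capacity C = ρ c_p D = 1020 × 3860 × 48.7 = 1.92×10^8 J/(m²·K).
Relaxation time τ = C / λ = 1.92×10^8 / 28.8 = 6.66×10^6 s.
In days: 6.66×10^6 s / (86400 s/day) = 77.1 days.

77.1 days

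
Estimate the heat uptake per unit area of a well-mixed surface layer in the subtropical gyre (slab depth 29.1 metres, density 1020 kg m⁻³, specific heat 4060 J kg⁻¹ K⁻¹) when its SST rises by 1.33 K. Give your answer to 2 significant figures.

Areal heat capacity C = ρ c_p D = 1020 × 4060 × 29.1 = 1.21×10^8 J m⁻² K⁻¹.
ΔQ = C ΔT = 1.21×10^8 × 1.33 = 1.60×10^8 J/m².

1.6×10^8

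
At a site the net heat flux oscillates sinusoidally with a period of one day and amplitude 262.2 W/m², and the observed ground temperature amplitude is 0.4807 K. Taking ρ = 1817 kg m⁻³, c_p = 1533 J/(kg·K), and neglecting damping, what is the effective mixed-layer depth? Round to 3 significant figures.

2.69 m

ω = 2π / 86400 s = 7.27×10^-5 s⁻¹.
Required C = F₀ / (A ω) = 262.2 / (0.4807 × 7.27×10^-5) = 7.50×10^6 J/(m²·K).
D = C / (ρ c_p) = 7.50×10^6 / (1817 × 1533) = 2.69 m.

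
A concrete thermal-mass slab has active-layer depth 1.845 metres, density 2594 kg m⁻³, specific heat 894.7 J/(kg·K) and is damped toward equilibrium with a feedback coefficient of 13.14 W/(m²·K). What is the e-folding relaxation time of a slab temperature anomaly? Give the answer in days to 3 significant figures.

3.77 days

Areal heat capacity C = ρ c_p D = 2594 × 894.7 × 1.845 = 4.28×10^6 J/(m²·K).
Relaxation time τ = C / λ = 4.28×10^6 / 13.14 = 3.26×10^5 s.
In days: 3.26×10^5 s / (86400 s/day) = 3.77 days.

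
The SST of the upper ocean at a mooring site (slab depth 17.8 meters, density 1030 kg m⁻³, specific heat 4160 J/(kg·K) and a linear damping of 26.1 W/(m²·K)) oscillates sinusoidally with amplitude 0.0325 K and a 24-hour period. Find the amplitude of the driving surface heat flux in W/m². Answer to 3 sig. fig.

Areal heat capacity C = ρ c_p D = 1030 × 4160 × 17.8 = 7.63×10^7 J m⁻² K⁻¹.
ω = 2π / 86400 s = 7.27×10^-5 s⁻¹.
√((Cω)² + λ²) = √((5550)² + 26.1²) = 5550 W/(m²·K).
F₀ = A × √((Cω)²+λ²) = 0.0325 × 5550 = 180 W/m².

180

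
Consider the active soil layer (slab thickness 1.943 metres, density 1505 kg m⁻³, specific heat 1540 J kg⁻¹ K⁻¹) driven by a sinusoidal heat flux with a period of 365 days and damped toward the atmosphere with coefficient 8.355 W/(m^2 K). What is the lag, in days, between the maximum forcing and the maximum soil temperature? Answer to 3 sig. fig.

Areal heat capacity C = ρ c_p D = 1505 × 1540 × 1.943 = 4.50×10^6 J/(m²·K).
ω = 2π / 3.15×10^7 s = 1.99×10^-7 s⁻¹.
Phase lag φ = arctan(Cω/λ) = arctan(0.897/8.355) = 0.107 rad.
Time lag = φ / ω = 0.107 / 1.99×10^-7 = 5.37×10^5 s = 6.21 days.

6.21 days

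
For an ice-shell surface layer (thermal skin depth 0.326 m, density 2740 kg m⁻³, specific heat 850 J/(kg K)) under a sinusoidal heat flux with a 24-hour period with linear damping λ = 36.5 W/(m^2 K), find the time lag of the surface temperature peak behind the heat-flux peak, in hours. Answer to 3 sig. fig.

Areal heat capacity C = ρ c_p D = 2740 × 850 × 0.326 = 7.59×10^5 J/(m^2 K).
ω = 2π / 86400 s = 7.27×10^-5 s⁻¹.
Phase lag φ = arctan(Cω/λ) = arctan(55.2/36.5) = 0.987 rad.
Time lag = φ / ω = 0.987 / 7.27×10^-5 = 13600 s = 3.77 hours.

3.77 hours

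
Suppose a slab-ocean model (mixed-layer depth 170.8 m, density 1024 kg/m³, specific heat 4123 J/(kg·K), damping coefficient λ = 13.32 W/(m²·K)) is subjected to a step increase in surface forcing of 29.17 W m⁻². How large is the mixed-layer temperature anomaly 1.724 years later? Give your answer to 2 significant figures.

Areal heat capacity C = ρ c_p D = 1024 × 4123 × 170.8 = 7.21×10^8 J/(m^2 K).
τ = C / λ = 7.21×10^8 / 13.32 = 5.41×10^7 s.
Equilibrium anomaly ΔT_eq = F / λ = 29.17 / 13.32 = 2.19 K.
t = 1.724 years = 5.44×10^7 s, so t/τ = 1.00.
ΔT(t) = ΔT_eq (1 − e^(−t/τ)) = 2.19 × (1 − e^−1.00) = 1.39 K.

1.4 K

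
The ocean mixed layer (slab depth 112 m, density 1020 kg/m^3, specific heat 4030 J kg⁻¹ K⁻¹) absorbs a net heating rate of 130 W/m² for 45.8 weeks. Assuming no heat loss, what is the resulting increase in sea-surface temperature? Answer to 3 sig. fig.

7.82 K

Areal heat capacity C = ρ c_p D = 1020 × 4030 × 112 = 4.60×10^8 J/(m²·K).
Net heat input Q = F Δt = 130 × (45.8 weeks × 6.048×10^5 s/week) = 3.60×10^9 J/m².
ΔT = Q / C = 3.60×10^9 / 4.60×10^8 = 7.82 K.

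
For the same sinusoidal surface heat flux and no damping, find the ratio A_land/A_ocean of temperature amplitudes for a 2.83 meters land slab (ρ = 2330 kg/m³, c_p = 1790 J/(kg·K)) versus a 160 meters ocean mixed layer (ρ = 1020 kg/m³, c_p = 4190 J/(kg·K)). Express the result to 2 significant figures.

58

C_ocean = 1020 × 4190 × 160 = 6.84×10^8 J/(m²·K).
C_land = 2330 × 1790 × 2.83 = 1.18×10^7 J/(m²·K).
Undamped amplitude ∝ 1/C, so A_land/A_ocean = C_ocean/C_land = 57.9.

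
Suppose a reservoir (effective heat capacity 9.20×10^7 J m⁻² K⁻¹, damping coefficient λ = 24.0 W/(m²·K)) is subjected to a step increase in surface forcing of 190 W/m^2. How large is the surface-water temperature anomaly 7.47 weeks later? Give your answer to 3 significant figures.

5.48 K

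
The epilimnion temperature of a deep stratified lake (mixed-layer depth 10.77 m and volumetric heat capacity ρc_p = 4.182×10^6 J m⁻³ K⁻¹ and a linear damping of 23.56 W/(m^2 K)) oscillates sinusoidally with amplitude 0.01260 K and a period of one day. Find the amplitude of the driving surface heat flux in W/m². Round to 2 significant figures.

41

Areal heat capacity C = ρc_p × D = 4.182×10^6 × 10.77 = 4.50×10^7 J m⁻² K⁻¹.
ω = 2π / 86400 s = 7.27×10^-5 s⁻¹.
√((Cω)² + λ²) = √((3280)² + 23.56²) = 3280 W/(m²·K).
F₀ = A × √((Cω)²+λ²) = 0.01260 × 3280 = 41.3 W/m².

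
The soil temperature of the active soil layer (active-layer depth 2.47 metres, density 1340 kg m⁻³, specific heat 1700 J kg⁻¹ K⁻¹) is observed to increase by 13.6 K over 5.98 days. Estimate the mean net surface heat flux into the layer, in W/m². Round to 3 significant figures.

Areal heat capacity C = ρ c_p D = 1340 × 1700 × 2.47 = 5.63×10^6 J m⁻² K⁻¹.
Required heat per unit area: Q = C ΔT = 5.63×10^6 × 13.6 = 7.65×10^7 J/m².
Flux F = Q / Δt = 7.65×10^7 / 5.17×10^5 s = 148 W/m².

148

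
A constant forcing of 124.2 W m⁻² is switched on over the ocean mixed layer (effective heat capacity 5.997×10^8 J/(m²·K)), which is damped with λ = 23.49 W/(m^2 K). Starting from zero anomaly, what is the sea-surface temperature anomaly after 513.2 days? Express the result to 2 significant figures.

4.4 K

Areal heat capacity C = 5.997×10^8 J/(m²·K) (given).
τ = C / λ = 6.00×10^8 / 23.49 = 2.55×10^7 s.
Equilibrium anomaly ΔT_eq = F / λ = 124.2 / 23.49 = 5.29 K.
t = 513.2 days = 4.43×10^7 s, so t/τ = 1.74.
ΔT(t) = ΔT_eq (1 − e^(−t/τ)) = 5.29 × (1 − e^−1.74) = 4.36 K.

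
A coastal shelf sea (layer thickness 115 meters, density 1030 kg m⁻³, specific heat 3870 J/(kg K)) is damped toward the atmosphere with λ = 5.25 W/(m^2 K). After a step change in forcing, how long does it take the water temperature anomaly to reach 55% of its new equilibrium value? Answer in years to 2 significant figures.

Areal heat capacity C = ρ c_p D = 1030 × 3870 × 115 = 4.58×10^8 J/(m^2 K).
τ = C / λ = 4.58×10^8 / 5.25 = 8.73×10^7 s.
Fraction reached: 1 − e^(−t/τ) = 0.55 ⇒ t = −τ ln(1 − 0.55) = τ × 0.799.
t = 6.97×10^7 s = 2.21 years.

2.2 years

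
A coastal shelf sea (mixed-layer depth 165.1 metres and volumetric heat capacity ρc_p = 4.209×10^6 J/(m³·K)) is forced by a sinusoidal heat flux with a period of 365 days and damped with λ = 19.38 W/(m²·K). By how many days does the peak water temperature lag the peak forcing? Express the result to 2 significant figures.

Areal heat capacity C = ρc_p × D = 4.209×10^6 × 165.1 = 6.95×10^8 J/(m²·K).
ω = 2π / 3.15×10^7 s = 1.99×10^-7 s⁻¹.
Phase lag φ = arctan(Cω/λ) = arctan(138/19.38) = 1.43 rad.
Time lag = φ / ω = 1.43 / 1.99×10^-7 = 7.19×10^6 s = 83.2 days.

83 days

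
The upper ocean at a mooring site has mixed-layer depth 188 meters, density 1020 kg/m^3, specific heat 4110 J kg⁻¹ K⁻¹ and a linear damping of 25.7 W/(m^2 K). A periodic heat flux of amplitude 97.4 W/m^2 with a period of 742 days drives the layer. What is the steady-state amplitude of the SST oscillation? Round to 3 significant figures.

Areal heat capacity C = ρ c_p D = 1020 × 4110 × 188 = 7.88×10^8 J m⁻² K⁻¹.
Angular frequency ω = 2π / T = 2π / 6.41×10^7 s = 9.80×10^-8 s⁻¹.
√((Cω)² + λ²) = √((77.2)² + 25.7²) = 81.4 W/(m²·K).
Amplitude A = F₀ / √((Cω)²+λ²) = 97.4 / 81.4 = 1.20 K.

1.20 K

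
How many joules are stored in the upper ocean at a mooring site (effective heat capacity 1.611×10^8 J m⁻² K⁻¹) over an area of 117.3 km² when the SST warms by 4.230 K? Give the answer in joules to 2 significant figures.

8.0×10^16 J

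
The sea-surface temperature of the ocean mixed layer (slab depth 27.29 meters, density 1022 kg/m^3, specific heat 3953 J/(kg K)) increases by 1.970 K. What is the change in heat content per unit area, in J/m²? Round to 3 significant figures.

Areal heat capacity C = ρ c_p D = 1022 × 3953 × 27.29 = 1.10×10^8 J m⁻² K⁻¹.
ΔQ = C ΔT = 1.10×10^8 × 1.970 = 2.17×10^8 J/m².

2.17×10^8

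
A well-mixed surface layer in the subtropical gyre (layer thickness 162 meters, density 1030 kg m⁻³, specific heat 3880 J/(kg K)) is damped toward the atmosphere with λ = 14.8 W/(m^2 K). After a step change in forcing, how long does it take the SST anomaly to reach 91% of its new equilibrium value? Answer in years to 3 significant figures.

3.34 years

Areal heat capacity C = ρ c_p D = 1030 × 3880 × 162 = 6.47×10^8 J m⁻² K⁻¹.
τ = C / λ = 6.47×10^8 / 14.8 = 4.37×10^7 s.
Fraction reached: 1 − e^(−t/τ) = 0.91 ⇒ t = −τ ln(1 − 0.91) = τ × 2.41.
t = 1.05×10^8 s = 3.34 years.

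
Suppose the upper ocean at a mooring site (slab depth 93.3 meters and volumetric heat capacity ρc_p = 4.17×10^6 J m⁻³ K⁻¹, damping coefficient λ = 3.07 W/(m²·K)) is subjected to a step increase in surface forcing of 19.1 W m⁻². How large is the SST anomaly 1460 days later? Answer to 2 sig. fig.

Areal heat capacity C = ρc_p × D = 4.17×10^6 × 93.3 = 3.89×10^8 J m⁻² K⁻¹.
τ = C / λ = 3.89×10^8 / 3.07 = 1.27×10^8 s.
Equilibrium anomaly ΔT_eq = F / λ = 19.1 / 3.07 = 6.22 K.
t = 1460 days = 1.26×10^8 s, so t/τ = 0.995.
ΔT(t) = ΔT_eq (1 − e^(−t/τ)) = 6.22 × (1 − e^−0.995) = 3.92 K.

3.9 K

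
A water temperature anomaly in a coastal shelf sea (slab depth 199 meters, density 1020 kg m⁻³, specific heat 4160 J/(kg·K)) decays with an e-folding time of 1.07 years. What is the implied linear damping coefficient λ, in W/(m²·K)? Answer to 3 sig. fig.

Areal heat capacity C = ρ c_p D = 1020 × 4160 × 199 = 8.44×10^8 J m⁻² K⁻¹.
τ = 1.07 years = 3.38×10^7 s.
λ = C / τ = 8.44×10^8 / 3.38×10^7 = 25.0 W/(m²·K).

25.0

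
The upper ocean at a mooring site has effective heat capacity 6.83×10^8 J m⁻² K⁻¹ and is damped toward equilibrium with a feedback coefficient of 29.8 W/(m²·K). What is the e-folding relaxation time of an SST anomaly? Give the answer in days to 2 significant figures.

Areal heat capacity C = 6.83×10^8 J m⁻² K⁻¹ (given).
Relaxation time τ = C / λ = 6.83×10^8 / 29.8 = 2.29×10^7 s.
In days: 2.29×10^7 s / (86400 s/day) = 265 days.

270 days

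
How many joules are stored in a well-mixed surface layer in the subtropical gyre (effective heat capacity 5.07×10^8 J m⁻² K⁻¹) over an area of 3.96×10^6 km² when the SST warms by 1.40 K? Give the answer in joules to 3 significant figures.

Areal heat capacity C = 5.07×10^8 J m⁻² K⁻¹ (given).
Heat per unit area: q = C ΔT = 5.07×10^8 × 1.40 = 7.10×10^8 J/m².
Total heat: Q = q × A = 7.10×10^8 × (3.96×10^6 × 10⁶ m²) = 2.81×10^21 J.

2.81×10^21 J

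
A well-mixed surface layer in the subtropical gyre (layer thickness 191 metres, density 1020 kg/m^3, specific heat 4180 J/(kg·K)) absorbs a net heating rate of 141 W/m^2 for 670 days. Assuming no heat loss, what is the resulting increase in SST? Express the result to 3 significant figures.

Areal heat capacity C = ρ c_p D = 1020 × 4180 × 191 = 8.14×10^8 J m⁻² K⁻¹.
Net heat input Q = F Δt = 141 × (670 days × 86400 s/day) = 8.16×10^9 J/m².
ΔT = Q / C = 8.16×10^9 / 8.14×10^8 = 10.0 K.

10.0 K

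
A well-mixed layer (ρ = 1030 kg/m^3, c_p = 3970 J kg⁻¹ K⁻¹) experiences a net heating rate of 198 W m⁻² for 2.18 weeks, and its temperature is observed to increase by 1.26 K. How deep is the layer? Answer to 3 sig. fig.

50.7 m

Heat input Q = F Δt = 198 × 1.32×10^6 s = 2.61×10^8 J/m².
Required areal heat capacity C = Q / ΔT = 2.07×10^8 J/(m²·K).
Depth D = C / (ρ c_p) = 2.07×10^8 / (1030 × 3970) = 50.7 m.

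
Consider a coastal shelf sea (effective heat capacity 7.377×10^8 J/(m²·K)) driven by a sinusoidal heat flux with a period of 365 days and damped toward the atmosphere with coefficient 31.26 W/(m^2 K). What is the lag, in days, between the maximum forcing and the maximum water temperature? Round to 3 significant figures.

Areal heat capacity C = 7.377×10^8 J/(m²·K) (given).
ω = 2π / 3.15×10^7 s = 1.99×10^-7 s⁻¹.
Phase lag φ = arctan(Cω/λ) = arctan(147/31.26) = 1.36 rad.
Time lag = φ / ω = 1.36 / 1.99×10^-7 = 6.83×10^6 s = 79.1 days.

79.1 days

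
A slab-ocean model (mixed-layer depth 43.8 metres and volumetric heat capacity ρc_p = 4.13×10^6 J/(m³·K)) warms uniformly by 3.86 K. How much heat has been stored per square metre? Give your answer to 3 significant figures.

6.98×10^8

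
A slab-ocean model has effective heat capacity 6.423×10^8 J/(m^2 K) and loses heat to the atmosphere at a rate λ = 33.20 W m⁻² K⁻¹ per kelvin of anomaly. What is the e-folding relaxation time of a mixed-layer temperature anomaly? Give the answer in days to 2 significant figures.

220 days

Areal heat capacity C = 6.423×10^8 J/(m^2 K) (given).
Relaxation time τ = C / λ = 6.42×10^8 / 33.20 = 1.93×10^7 s.
In days: 1.93×10^7 s / (86400 s/day) = 224 days.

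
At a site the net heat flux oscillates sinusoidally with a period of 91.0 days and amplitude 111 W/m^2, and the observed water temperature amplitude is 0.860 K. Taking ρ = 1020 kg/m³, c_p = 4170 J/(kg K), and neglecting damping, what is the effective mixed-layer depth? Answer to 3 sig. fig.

ω = 2π / 7.86×10^6 s = 7.99×10^-7 s⁻¹.
Required C = F₀ / (A ω) = 111 / (0.860 × 7.99×10^-7) = 1.62×10^8 J/(m²·K).
D = C / (ρ c_p) = 1.62×10^8 / (1020 × 4170) = 38.0 m.

38.0 m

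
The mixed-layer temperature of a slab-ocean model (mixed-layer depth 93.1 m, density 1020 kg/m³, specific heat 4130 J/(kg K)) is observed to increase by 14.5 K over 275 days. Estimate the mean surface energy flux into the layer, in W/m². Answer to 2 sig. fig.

Areal heat capacity C = ρ c_p D = 1020 × 4130 × 93.1 = 3.92×10^8 J/(m^2 K).
Required heat per unit area: Q = C ΔT = 3.92×10^8 × 14.5 = 5.69×10^9 J/m².
Flux F = Q / Δt = 5.69×10^9 / 2.38×10^7 s = 239 W/m².

240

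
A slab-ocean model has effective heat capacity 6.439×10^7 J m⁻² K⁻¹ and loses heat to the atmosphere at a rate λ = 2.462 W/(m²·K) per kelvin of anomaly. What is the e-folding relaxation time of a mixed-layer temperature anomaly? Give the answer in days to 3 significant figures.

303 days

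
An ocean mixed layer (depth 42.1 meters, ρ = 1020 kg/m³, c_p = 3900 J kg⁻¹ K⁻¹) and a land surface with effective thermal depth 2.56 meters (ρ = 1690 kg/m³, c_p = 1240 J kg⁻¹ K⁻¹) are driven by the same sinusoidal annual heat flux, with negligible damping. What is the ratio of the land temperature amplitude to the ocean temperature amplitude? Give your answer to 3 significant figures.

31.2

C_ocean = 1020 × 3900 × 42.1 = 1.67×10^8 J/(m²·K).
C_land = 1690 × 1240 × 2.56 = 5.36×10^6 J/(m²·K).
Undamped amplitude ∝ 1/C, so A_land/A_ocean = C_ocean/C_land = 31.2.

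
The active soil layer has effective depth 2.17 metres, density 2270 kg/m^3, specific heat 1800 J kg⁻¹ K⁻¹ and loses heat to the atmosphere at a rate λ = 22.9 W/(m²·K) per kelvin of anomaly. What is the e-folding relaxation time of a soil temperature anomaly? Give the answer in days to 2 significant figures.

4.5 days

Areal heat capacity C = ρ c_p D = 2270 × 1800 × 2.17 = 8.87×10^6 J/(m²·K).
Relaxation time τ = C / λ = 8.87×10^6 / 22.9 = 3.87×10^5 s.
In days: 3.87×10^5 s / (86400 s/day) = 4.48 days.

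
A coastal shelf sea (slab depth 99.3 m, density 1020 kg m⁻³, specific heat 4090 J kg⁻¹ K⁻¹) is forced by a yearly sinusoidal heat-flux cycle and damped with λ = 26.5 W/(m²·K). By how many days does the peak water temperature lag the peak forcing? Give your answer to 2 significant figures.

73 days

Areal heat capacity C = ρ c_p D = 1020 × 4090 × 99.3 = 4.14×10^8 J m⁻² K⁻¹.
ω = 2π / 3.15×10^7 s = 1.99×10^-7 s⁻¹.
Phase lag φ = arctan(Cω/λ) = arctan(82.5/26.5) = 1.26 rad.
Time lag = φ / ω = 1.26 / 1.99×10^-7 = 6.32×10^6 s = 73.2 days.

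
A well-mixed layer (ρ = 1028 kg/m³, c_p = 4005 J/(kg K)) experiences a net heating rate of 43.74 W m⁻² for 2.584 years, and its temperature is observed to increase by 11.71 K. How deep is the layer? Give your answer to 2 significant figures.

Heat input Q = F Δt = 43.74 × 8.15×10^7 s = 3.57×10^9 J/m².
Required areal heat capacity C = Q / ΔT = 3.05×10^8 J/(m²·K).
Depth D = C / (ρ c_p) = 3.05×10^8 / (1028 × 4005) = 74.0 m.

74 m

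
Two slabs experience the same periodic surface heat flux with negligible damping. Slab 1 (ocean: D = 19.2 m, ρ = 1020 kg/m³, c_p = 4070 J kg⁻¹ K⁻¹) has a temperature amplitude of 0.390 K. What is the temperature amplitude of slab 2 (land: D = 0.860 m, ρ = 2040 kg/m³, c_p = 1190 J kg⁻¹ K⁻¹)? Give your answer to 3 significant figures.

C_ocean = 7.97×10^7 J/(m²·K); C_land = 2.09×10^6 J/(m²·K).
A ∝ 1/C ⇒ A_land = A_ocean × C_ocean/C_land = 0.390 × 38.2 = 14.9 K.

14.9 K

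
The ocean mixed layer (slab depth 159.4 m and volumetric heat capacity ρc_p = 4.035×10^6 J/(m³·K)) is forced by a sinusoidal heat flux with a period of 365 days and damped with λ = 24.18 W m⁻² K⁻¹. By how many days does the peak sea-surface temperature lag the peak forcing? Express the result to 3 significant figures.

Areal heat capacity C = ρc_p × D = 4.035×10^6 × 159.4 = 6.43×10^8 J/(m²·K).
ω = 2π / 3.15×10^7 s = 1.99×10^-7 s⁻¹.
Phase lag φ = arctan(Cω/λ) = arctan(128/24.18) = 1.38 rad.
Time lag = φ / ω = 1.38 / 1.99×10^-7 = 6.95×10^6 s = 80.4 days.

80.4 days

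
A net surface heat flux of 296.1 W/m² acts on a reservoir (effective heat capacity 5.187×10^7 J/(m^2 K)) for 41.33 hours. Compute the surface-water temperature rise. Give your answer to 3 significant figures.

0.849 K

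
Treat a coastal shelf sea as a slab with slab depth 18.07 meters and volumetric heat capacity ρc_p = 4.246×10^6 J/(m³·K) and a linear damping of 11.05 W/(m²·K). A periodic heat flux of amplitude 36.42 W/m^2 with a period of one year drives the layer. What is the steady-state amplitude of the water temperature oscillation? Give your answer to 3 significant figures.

Areal heat capacity C = ρc_p × D = 4.246×10^6 × 18.07 = 7.67×10^7 J/(m^2 K).
Angular frequency ω = 2π / T = 2π / 3.15×10^7 s = 1.99×10^-7 s⁻¹.
√((Cω)² + λ²) = √((15.3)² + 11.05²) = 18.9 W/(m²·K).
Amplitude A = F₀ / √((Cω)²+λ²) = 36.42 / 18.9 = 1.93 K.

1.93 K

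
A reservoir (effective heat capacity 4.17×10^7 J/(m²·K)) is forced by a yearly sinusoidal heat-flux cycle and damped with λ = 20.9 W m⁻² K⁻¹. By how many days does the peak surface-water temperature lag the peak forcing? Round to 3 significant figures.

22.0 days

Areal heat capacity C = 4.17×10^7 J/(m²·K) (given).
ω = 2π / 3.15×10^7 s = 1.99×10^-7 s⁻¹.
Phase lag φ = arctan(Cω/λ) = arctan(8.31/20.9) = 0.378 rad.
Time lag = φ / ω = 0.378 / 1.99×10^-7 = 1.90×10^6 s = 22.0 days.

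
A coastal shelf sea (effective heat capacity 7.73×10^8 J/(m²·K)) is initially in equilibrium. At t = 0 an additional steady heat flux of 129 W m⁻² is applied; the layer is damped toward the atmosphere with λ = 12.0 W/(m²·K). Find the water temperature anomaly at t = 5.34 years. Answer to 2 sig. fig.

Areal heat capacity C = 7.73×10^8 J/(m²·K) (given).
τ = C / λ = 7.73×10^8 / 12.0 = 6.44×10^7 s.
Equilibrium anomaly ΔT_eq = F / λ = 129 / 12.0 = 10.8 K.
t = 5.34 years = 1.69×10^8 s, so t/τ = 2.62.
ΔT(t) = ΔT_eq (1 − e^(−t/τ)) = 10.8 × (1 − e^−2.62) = 9.96 K.

10 K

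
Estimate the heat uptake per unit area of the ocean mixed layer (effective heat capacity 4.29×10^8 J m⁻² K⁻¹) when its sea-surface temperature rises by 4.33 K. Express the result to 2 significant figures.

1.9×10^9

Areal heat capacity C = 4.29×10^8 J m⁻² K⁻¹ (given).
ΔQ = C ΔT = 4.29×10^8 × 4.33 = 1.86×10^9 J/m².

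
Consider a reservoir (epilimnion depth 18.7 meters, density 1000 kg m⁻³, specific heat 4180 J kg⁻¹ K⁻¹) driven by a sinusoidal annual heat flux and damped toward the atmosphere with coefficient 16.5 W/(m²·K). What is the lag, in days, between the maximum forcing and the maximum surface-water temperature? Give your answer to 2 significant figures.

44 days

Areal heat capacity C = ρ c_p D = 1000 × 4180 × 18.7 = 7.82×10^7 J/(m²·K).
ω = 2π / 3.15×10^7 s = 1.99×10^-7 s⁻¹.
Phase lag φ = arctan(Cω/λ) = arctan(15.6/16.5) = 0.757 rad.
Time lag = φ / ω = 0.757 / 1.99×10^-7 = 3.80×10^6 s = 43.9 days.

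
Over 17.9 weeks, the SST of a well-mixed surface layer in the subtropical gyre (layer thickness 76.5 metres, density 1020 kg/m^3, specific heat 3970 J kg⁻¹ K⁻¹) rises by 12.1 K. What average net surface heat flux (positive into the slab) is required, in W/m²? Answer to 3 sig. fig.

Areal heat capacity C = ρ c_p D = 1020 × 3970 × 76.5 = 3.10×10^8 J/(m^2 K).
Required heat per unit area: Q = C ΔT = 3.10×10^8 × 12.1 = 3.75×10^9 J/m².
Flux F = Q / Δt = 3.75×10^9 / 1.08×10^7 s = 346 W/m².

346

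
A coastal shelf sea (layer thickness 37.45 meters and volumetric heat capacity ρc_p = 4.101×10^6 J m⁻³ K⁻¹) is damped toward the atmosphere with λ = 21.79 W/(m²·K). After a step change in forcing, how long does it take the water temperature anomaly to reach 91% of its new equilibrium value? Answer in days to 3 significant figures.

Areal heat capacity C = ρc_p × D = 4.101×10^6 × 37.45 = 1.54×10^8 J/(m²·K).
τ = C / λ = 1.54×10^8 / 21.79 = 7.05×10^6 s.
Fraction reached: 1 − e^(−t/τ) = 0.91 ⇒ t = −τ ln(1 − 0.91) = τ × 2.41.
t = 1.70×10^7 s = 196 days.

196 days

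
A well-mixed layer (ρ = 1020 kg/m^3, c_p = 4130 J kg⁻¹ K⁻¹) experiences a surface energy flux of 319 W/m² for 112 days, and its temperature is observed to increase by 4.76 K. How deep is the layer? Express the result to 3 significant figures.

Heat input Q = F Δt = 319 × 9.68×10^6 s = 3.09×10^9 J/m².
Required areal heat capacity C = Q / ΔT = 6.49×10^8 J/(m²·K).
Depth D = C / (ρ c_p) = 6.49×10^8 / (1020 × 4130) = 154 m.

154 m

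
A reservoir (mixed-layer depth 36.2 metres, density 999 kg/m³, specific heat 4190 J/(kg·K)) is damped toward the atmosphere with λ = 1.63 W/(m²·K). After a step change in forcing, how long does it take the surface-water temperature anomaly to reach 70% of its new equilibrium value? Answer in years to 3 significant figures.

3.55 years

Areal heat capacity C = ρ c_p D = 999 × 4190 × 36.2 = 1.52×10^8 J/(m²·K).
τ = C / λ = 1.52×10^8 / 1.63 = 9.30×10^7 s.
Fraction reached: 1 − e^(−t/τ) = 0.70 ⇒ t = −τ ln(1 − 0.70) = τ × 1.20.
t = 1.12×10^8 s = 3.55 years.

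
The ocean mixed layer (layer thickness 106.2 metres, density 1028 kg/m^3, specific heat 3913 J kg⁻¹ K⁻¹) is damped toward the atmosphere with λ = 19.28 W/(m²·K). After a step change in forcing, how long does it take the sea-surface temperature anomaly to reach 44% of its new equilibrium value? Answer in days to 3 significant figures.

149 days

Areal heat capacity C = ρ c_p D = 1028 × 3913 × 106.2 = 4.27×10^8 J m⁻² K⁻¹.
τ = C / λ = 4.27×10^8 / 19.28 = 2.22×10^7 s.
Fraction reached: 1 − e^(−t/τ) = 0.44 ⇒ t = −τ ln(1 − 0.44) = τ × 0.580.
t = 1.28×10^7 s = 149 days.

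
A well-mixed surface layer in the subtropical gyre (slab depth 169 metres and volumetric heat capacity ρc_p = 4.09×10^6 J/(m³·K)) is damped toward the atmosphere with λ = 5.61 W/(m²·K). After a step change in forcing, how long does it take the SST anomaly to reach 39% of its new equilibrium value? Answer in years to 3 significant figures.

Areal heat capacity C = ρc_p × D = 4.09×10^6 × 169 = 6.91×10^8 J m⁻² K⁻¹.
τ = C / λ = 6.91×10^8 / 5.61 = 1.23×10^8 s.
Fraction reached: 1 − e^(−t/τ) = 0.39 ⇒ t = −τ ln(1 − 0.39) = τ × 0.494.
t = 6.09×10^7 s = 1.93 years.

1.93 years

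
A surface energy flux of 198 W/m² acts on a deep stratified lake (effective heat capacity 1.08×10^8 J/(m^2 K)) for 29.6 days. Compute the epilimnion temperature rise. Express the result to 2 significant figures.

4.7 K

Areal heat capacity C = 1.08×10^8 J/(m^2 K) (given).
Net heat input Q = F Δt = 198 × (29.6 days × 86400 s/day) = 5.06×10^8 J/m².
ΔT = Q / C = 5.06×10^8 / 1.08×10^8 = 4.69 K.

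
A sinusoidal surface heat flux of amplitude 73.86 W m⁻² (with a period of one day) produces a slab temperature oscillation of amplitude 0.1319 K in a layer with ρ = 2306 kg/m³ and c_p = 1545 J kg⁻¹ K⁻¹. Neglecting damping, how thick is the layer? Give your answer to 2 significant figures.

ω = 2π / 86400 s = 7.27×10^-5 s⁻¹.
Required C = F₀ / (A ω) = 73.86 / (0.1319 × 7.27×10^-5) = 7.70×10^6 J/(m²·K).
D = C / (ρ c_p) = 7.70×10^6 / (2306 × 1545) = 2.16 m.

2.2 m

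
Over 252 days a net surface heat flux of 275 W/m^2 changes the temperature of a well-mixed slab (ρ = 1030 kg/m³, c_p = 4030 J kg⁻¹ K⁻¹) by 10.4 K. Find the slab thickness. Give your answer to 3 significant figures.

139 m

Heat input Q = F Δt = 275 × 2.18×10^7 s = 5.99×10^9 J/m².
Required areal heat capacity C = Q / ΔT = 5.76×10^8 J/(m²·K).
Depth D = C / (ρ c_p) = 5.76×10^8 / (1030 × 4030) = 139 m.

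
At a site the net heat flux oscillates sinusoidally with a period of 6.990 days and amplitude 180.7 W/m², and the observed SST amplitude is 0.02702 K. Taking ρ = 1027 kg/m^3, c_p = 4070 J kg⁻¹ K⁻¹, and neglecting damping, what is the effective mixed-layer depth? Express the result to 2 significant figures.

ω = 2π / 6.04×10^5 s = 1.04×10^-5 s⁻¹.
Required C = F₀ / (A ω) = 180.7 / (0.02702 × 1.04×10^-5) = 6.43×10^8 J/(m²·K).
D = C / (ρ c_p) = 6.43×10^8 / (1027 × 4070) = 154 m.

150 m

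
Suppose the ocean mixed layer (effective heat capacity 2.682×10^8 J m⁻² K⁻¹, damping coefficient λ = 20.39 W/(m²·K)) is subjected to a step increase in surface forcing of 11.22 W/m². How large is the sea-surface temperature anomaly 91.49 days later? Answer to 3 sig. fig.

Areal heat capacity C = 2.682×10^8 J m⁻² K⁻¹ (given).
τ = C / λ = 2.68×10^8 / 20.39 = 1.32×10^7 s.
Equilibrium anomaly ΔT_eq = F / λ = 11.22 / 20.39 = 0.550 K.
t = 91.49 days = 7.90×10^6 s, so t/τ = 0.601.
ΔT(t) = ΔT_eq (1 − e^(−t/τ)) = 0.550 × (1 − e^−0.601) = 0.249 K.

0.249 K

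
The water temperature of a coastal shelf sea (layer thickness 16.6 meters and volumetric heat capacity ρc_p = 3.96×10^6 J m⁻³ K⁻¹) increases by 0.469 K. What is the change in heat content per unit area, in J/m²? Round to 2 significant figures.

Areal heat capacity C = ρc_p × D = 3.96×10^6 × 16.6 = 6.57×10^7 J/(m^2 K).
ΔQ = C ΔT = 6.57×10^7 × 0.469 = 3.08×10^7 J/m².

3.1×10^7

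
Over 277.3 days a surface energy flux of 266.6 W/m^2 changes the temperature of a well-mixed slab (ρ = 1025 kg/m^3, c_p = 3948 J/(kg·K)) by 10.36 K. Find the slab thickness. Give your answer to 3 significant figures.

Heat input Q = F Δt = 266.6 × 2.40×10^7 s = 6.39×10^9 J/m².
Required areal heat capacity C = Q / ΔT = 6.17×10^8 J/(m²·K).
Depth D = C / (ρ c_p) = 6.17×10^8 / (1025 × 3948) = 152 m.

152 m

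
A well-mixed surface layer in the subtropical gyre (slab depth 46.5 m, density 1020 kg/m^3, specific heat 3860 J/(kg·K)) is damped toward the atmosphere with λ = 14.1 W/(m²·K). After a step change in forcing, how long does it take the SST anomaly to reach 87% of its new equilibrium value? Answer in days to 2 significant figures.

310 days

Areal heat capacity C = ρ c_p D = 1020 × 3860 × 46.5 = 1.83×10^8 J/(m²·K).
τ = C / λ = 1.83×10^8 / 14.1 = 1.30×10^7 s.
Fraction reached: 1 − e^(−t/τ) = 0.87 ⇒ t = −τ ln(1 − 0.87) = τ × 2.04.
t = 2.65×10^7 s = 307 days.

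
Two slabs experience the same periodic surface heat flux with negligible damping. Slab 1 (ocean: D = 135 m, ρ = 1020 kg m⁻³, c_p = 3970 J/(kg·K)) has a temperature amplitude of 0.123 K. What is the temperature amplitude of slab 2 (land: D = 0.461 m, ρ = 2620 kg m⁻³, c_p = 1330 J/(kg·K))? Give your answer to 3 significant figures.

41.9 K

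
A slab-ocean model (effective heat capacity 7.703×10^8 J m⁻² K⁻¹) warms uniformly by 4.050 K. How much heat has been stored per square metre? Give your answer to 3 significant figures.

3.12×10^9

Areal heat capacity C = 7.703×10^8 J m⁻² K⁻¹ (given).
ΔQ = C ΔT = 7.70×10^8 × 4.050 = 3.12×10^9 J/m².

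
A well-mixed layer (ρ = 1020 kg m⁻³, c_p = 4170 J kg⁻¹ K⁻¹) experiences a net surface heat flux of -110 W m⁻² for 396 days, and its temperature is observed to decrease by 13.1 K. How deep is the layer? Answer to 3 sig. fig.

67.5 m

Heat input Q = F Δt = -110 × 3.42×10^7 s = -3.76×10^9 J/m².
Required areal heat capacity C = Q / ΔT = 2.87×10^8 J/(m²·K).
Depth D = C / (ρ c_p) = 2.87×10^8 / (1020 × 4170) = 67.5 m.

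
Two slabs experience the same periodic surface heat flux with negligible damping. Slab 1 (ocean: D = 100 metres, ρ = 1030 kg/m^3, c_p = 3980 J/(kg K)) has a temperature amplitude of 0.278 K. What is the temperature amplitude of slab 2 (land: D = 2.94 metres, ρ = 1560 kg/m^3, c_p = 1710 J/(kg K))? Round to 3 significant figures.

C_ocean = 4.10×10^8 J/(m²·K); C_land = 7.84×10^6 J/(m²·K).
A ∝ 1/C ⇒ A_land = A_ocean × C_ocean/C_land = 0.278 × 52.3 = 14.5 K.

14.5 K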